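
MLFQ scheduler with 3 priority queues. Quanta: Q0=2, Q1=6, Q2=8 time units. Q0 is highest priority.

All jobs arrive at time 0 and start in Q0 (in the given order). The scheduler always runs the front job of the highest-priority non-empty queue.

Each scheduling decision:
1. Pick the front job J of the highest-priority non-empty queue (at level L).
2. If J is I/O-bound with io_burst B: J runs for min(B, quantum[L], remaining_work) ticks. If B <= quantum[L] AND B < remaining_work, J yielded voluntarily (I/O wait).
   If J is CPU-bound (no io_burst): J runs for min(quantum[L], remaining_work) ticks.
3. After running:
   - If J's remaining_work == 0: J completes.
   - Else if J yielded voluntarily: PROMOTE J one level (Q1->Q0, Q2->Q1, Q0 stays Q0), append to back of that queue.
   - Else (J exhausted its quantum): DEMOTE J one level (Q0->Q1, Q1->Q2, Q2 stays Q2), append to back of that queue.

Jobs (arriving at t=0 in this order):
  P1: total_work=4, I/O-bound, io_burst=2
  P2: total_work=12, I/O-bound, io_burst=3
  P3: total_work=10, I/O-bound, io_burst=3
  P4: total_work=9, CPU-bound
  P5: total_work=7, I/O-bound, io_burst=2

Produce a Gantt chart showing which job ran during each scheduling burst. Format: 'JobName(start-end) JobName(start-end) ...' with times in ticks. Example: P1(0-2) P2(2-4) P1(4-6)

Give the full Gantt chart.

Answer: P1(0-2) P2(2-4) P3(4-6) P4(6-8) P5(8-10) P1(10-12) P5(12-14) P5(14-16) P5(16-17) P2(17-20) P2(20-22) P3(22-25) P3(25-27) P4(27-33) P2(33-36) P2(36-38) P3(38-41) P4(41-42)

Derivation:
t=0-2: P1@Q0 runs 2, rem=2, I/O yield, promote→Q0. Q0=[P2,P3,P4,P5,P1] Q1=[] Q2=[]
t=2-4: P2@Q0 runs 2, rem=10, quantum used, demote→Q1. Q0=[P3,P4,P5,P1] Q1=[P2] Q2=[]
t=4-6: P3@Q0 runs 2, rem=8, quantum used, demote→Q1. Q0=[P4,P5,P1] Q1=[P2,P3] Q2=[]
t=6-8: P4@Q0 runs 2, rem=7, quantum used, demote→Q1. Q0=[P5,P1] Q1=[P2,P3,P4] Q2=[]
t=8-10: P5@Q0 runs 2, rem=5, I/O yield, promote→Q0. Q0=[P1,P5] Q1=[P2,P3,P4] Q2=[]
t=10-12: P1@Q0 runs 2, rem=0, completes. Q0=[P5] Q1=[P2,P3,P4] Q2=[]
t=12-14: P5@Q0 runs 2, rem=3, I/O yield, promote→Q0. Q0=[P5] Q1=[P2,P3,P4] Q2=[]
t=14-16: P5@Q0 runs 2, rem=1, I/O yield, promote→Q0. Q0=[P5] Q1=[P2,P3,P4] Q2=[]
t=16-17: P5@Q0 runs 1, rem=0, completes. Q0=[] Q1=[P2,P3,P4] Q2=[]
t=17-20: P2@Q1 runs 3, rem=7, I/O yield, promote→Q0. Q0=[P2] Q1=[P3,P4] Q2=[]
t=20-22: P2@Q0 runs 2, rem=5, quantum used, demote→Q1. Q0=[] Q1=[P3,P4,P2] Q2=[]
t=22-25: P3@Q1 runs 3, rem=5, I/O yield, promote→Q0. Q0=[P3] Q1=[P4,P2] Q2=[]
t=25-27: P3@Q0 runs 2, rem=3, quantum used, demote→Q1. Q0=[] Q1=[P4,P2,P3] Q2=[]
t=27-33: P4@Q1 runs 6, rem=1, quantum used, demote→Q2. Q0=[] Q1=[P2,P3] Q2=[P4]
t=33-36: P2@Q1 runs 3, rem=2, I/O yield, promote→Q0. Q0=[P2] Q1=[P3] Q2=[P4]
t=36-38: P2@Q0 runs 2, rem=0, completes. Q0=[] Q1=[P3] Q2=[P4]
t=38-41: P3@Q1 runs 3, rem=0, completes. Q0=[] Q1=[] Q2=[P4]
t=41-42: P4@Q2 runs 1, rem=0, completes. Q0=[] Q1=[] Q2=[]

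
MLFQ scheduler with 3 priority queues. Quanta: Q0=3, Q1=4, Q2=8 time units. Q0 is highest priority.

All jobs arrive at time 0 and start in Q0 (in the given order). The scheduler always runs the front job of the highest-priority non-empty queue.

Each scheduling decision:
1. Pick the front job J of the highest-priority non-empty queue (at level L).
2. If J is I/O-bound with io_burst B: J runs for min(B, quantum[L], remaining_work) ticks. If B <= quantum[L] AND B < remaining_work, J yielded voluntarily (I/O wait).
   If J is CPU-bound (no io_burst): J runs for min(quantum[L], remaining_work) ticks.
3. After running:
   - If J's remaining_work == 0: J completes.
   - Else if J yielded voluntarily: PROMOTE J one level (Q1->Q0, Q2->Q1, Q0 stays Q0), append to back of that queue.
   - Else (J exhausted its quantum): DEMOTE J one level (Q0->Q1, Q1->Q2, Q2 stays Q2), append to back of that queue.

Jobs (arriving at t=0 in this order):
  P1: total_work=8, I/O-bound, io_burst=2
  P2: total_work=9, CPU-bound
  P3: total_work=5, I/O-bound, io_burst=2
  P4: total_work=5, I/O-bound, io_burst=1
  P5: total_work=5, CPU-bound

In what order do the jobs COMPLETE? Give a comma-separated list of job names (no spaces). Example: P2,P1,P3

t=0-2: P1@Q0 runs 2, rem=6, I/O yield, promote→Q0. Q0=[P2,P3,P4,P5,P1] Q1=[] Q2=[]
t=2-5: P2@Q0 runs 3, rem=6, quantum used, demote→Q1. Q0=[P3,P4,P5,P1] Q1=[P2] Q2=[]
t=5-7: P3@Q0 runs 2, rem=3, I/O yield, promote→Q0. Q0=[P4,P5,P1,P3] Q1=[P2] Q2=[]
t=7-8: P4@Q0 runs 1, rem=4, I/O yield, promote→Q0. Q0=[P5,P1,P3,P4] Q1=[P2] Q2=[]
t=8-11: P5@Q0 runs 3, rem=2, quantum used, demote→Q1. Q0=[P1,P3,P4] Q1=[P2,P5] Q2=[]
t=11-13: P1@Q0 runs 2, rem=4, I/O yield, promote→Q0. Q0=[P3,P4,P1] Q1=[P2,P5] Q2=[]
t=13-15: P3@Q0 runs 2, rem=1, I/O yield, promote→Q0. Q0=[P4,P1,P3] Q1=[P2,P5] Q2=[]
t=15-16: P4@Q0 runs 1, rem=3, I/O yield, promote→Q0. Q0=[P1,P3,P4] Q1=[P2,P5] Q2=[]
t=16-18: P1@Q0 runs 2, rem=2, I/O yield, promote→Q0. Q0=[P3,P4,P1] Q1=[P2,P5] Q2=[]
t=18-19: P3@Q0 runs 1, rem=0, completes. Q0=[P4,P1] Q1=[P2,P5] Q2=[]
t=19-20: P4@Q0 runs 1, rem=2, I/O yield, promote→Q0. Q0=[P1,P4] Q1=[P2,P5] Q2=[]
t=20-22: P1@Q0 runs 2, rem=0, completes. Q0=[P4] Q1=[P2,P5] Q2=[]
t=22-23: P4@Q0 runs 1, rem=1, I/O yield, promote→Q0. Q0=[P4] Q1=[P2,P5] Q2=[]
t=23-24: P4@Q0 runs 1, rem=0, completes. Q0=[] Q1=[P2,P5] Q2=[]
t=24-28: P2@Q1 runs 4, rem=2, quantum used, demote→Q2. Q0=[] Q1=[P5] Q2=[P2]
t=28-30: P5@Q1 runs 2, rem=0, completes. Q0=[] Q1=[] Q2=[P2]
t=30-32: P2@Q2 runs 2, rem=0, completes. Q0=[] Q1=[] Q2=[]

Answer: P3,P1,P4,P5,P2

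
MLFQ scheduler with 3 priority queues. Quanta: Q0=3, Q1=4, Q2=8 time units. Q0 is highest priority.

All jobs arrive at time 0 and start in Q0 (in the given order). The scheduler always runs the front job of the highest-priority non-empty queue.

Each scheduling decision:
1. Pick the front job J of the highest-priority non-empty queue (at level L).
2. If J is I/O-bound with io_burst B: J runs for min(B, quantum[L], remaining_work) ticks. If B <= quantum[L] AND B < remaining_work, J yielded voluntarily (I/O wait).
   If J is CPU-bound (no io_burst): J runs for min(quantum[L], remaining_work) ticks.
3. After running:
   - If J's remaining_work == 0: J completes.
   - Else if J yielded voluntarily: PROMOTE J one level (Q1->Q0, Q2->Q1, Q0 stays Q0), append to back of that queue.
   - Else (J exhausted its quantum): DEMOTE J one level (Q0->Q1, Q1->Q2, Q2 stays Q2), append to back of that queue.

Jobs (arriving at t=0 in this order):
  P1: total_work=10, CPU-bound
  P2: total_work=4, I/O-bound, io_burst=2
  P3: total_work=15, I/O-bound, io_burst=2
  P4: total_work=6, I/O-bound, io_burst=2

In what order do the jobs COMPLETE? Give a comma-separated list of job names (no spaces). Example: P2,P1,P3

Answer: P2,P4,P3,P1

Derivation:
t=0-3: P1@Q0 runs 3, rem=7, quantum used, demote→Q1. Q0=[P2,P3,P4] Q1=[P1] Q2=[]
t=3-5: P2@Q0 runs 2, rem=2, I/O yield, promote→Q0. Q0=[P3,P4,P2] Q1=[P1] Q2=[]
t=5-7: P3@Q0 runs 2, rem=13, I/O yield, promote→Q0. Q0=[P4,P2,P3] Q1=[P1] Q2=[]
t=7-9: P4@Q0 runs 2, rem=4, I/O yield, promote→Q0. Q0=[P2,P3,P4] Q1=[P1] Q2=[]
t=9-11: P2@Q0 runs 2, rem=0, completes. Q0=[P3,P4] Q1=[P1] Q2=[]
t=11-13: P3@Q0 runs 2, rem=11, I/O yield, promote→Q0. Q0=[P4,P3] Q1=[P1] Q2=[]
t=13-15: P4@Q0 runs 2, rem=2, I/O yield, promote→Q0. Q0=[P3,P4] Q1=[P1] Q2=[]
t=15-17: P3@Q0 runs 2, rem=9, I/O yield, promote→Q0. Q0=[P4,P3] Q1=[P1] Q2=[]
t=17-19: P4@Q0 runs 2, rem=0, completes. Q0=[P3] Q1=[P1] Q2=[]
t=19-21: P3@Q0 runs 2, rem=7, I/O yield, promote→Q0. Q0=[P3] Q1=[P1] Q2=[]
t=21-23: P3@Q0 runs 2, rem=5, I/O yield, promote→Q0. Q0=[P3] Q1=[P1] Q2=[]
t=23-25: P3@Q0 runs 2, rem=3, I/O yield, promote→Q0. Q0=[P3] Q1=[P1] Q2=[]
t=25-27: P3@Q0 runs 2, rem=1, I/O yield, promote→Q0. Q0=[P3] Q1=[P1] Q2=[]
t=27-28: P3@Q0 runs 1, rem=0, completes. Q0=[] Q1=[P1] Q2=[]
t=28-32: P1@Q1 runs 4, rem=3, quantum used, demote→Q2. Q0=[] Q1=[] Q2=[P1]
t=32-35: P1@Q2 runs 3, rem=0, completes. Q0=[] Q1=[] Q2=[]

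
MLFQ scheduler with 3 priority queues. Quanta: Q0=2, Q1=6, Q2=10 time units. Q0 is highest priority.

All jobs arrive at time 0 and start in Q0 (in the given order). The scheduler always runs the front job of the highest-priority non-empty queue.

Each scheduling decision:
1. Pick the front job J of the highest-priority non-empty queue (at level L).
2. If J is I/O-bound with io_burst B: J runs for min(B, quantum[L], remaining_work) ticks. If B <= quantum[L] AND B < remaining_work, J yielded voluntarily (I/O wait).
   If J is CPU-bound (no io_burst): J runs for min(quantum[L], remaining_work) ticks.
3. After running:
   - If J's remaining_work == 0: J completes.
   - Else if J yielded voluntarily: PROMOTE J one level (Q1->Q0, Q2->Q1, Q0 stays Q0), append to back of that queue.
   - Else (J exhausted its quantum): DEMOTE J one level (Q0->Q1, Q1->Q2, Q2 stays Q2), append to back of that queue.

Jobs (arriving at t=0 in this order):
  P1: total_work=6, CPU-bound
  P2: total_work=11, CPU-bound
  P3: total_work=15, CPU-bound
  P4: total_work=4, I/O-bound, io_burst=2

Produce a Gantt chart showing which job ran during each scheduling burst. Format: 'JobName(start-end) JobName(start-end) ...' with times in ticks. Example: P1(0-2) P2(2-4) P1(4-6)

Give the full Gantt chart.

Answer: P1(0-2) P2(2-4) P3(4-6) P4(6-8) P4(8-10) P1(10-14) P2(14-20) P3(20-26) P2(26-29) P3(29-36)

Derivation:
t=0-2: P1@Q0 runs 2, rem=4, quantum used, demote→Q1. Q0=[P2,P3,P4] Q1=[P1] Q2=[]
t=2-4: P2@Q0 runs 2, rem=9, quantum used, demote→Q1. Q0=[P3,P4] Q1=[P1,P2] Q2=[]
t=4-6: P3@Q0 runs 2, rem=13, quantum used, demote→Q1. Q0=[P4] Q1=[P1,P2,P3] Q2=[]
t=6-8: P4@Q0 runs 2, rem=2, I/O yield, promote→Q0. Q0=[P4] Q1=[P1,P2,P3] Q2=[]
t=8-10: P4@Q0 runs 2, rem=0, completes. Q0=[] Q1=[P1,P2,P3] Q2=[]
t=10-14: P1@Q1 runs 4, rem=0, completes. Q0=[] Q1=[P2,P3] Q2=[]
t=14-20: P2@Q1 runs 6, rem=3, quantum used, demote→Q2. Q0=[] Q1=[P3] Q2=[P2]
t=20-26: P3@Q1 runs 6, rem=7, quantum used, demote→Q2. Q0=[] Q1=[] Q2=[P2,P3]
t=26-29: P2@Q2 runs 3, rem=0, completes. Q0=[] Q1=[] Q2=[P3]
t=29-36: P3@Q2 runs 7, rem=0, completes. Q0=[] Q1=[] Q2=[]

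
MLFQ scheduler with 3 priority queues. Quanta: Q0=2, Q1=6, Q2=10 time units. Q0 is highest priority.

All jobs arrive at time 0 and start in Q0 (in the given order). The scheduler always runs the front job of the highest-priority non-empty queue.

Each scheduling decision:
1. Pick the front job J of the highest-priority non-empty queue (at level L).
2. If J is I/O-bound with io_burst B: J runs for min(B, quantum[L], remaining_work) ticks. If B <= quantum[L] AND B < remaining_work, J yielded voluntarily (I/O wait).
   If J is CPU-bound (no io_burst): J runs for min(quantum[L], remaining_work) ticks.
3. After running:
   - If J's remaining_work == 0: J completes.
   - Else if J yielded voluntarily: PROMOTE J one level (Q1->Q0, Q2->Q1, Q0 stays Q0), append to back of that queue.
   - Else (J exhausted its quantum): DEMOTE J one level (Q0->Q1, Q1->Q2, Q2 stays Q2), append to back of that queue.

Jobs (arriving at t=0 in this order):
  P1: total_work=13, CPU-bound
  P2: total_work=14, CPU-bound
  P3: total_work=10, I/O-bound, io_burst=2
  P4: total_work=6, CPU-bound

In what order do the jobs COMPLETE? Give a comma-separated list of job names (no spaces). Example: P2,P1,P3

t=0-2: P1@Q0 runs 2, rem=11, quantum used, demote→Q1. Q0=[P2,P3,P4] Q1=[P1] Q2=[]
t=2-4: P2@Q0 runs 2, rem=12, quantum used, demote→Q1. Q0=[P3,P4] Q1=[P1,P2] Q2=[]
t=4-6: P3@Q0 runs 2, rem=8, I/O yield, promote→Q0. Q0=[P4,P3] Q1=[P1,P2] Q2=[]
t=6-8: P4@Q0 runs 2, rem=4, quantum used, demote→Q1. Q0=[P3] Q1=[P1,P2,P4] Q2=[]
t=8-10: P3@Q0 runs 2, rem=6, I/O yield, promote→Q0. Q0=[P3] Q1=[P1,P2,P4] Q2=[]
t=10-12: P3@Q0 runs 2, rem=4, I/O yield, promote→Q0. Q0=[P3] Q1=[P1,P2,P4] Q2=[]
t=12-14: P3@Q0 runs 2, rem=2, I/O yield, promote→Q0. Q0=[P3] Q1=[P1,P2,P4] Q2=[]
t=14-16: P3@Q0 runs 2, rem=0, completes. Q0=[] Q1=[P1,P2,P4] Q2=[]
t=16-22: P1@Q1 runs 6, rem=5, quantum used, demote→Q2. Q0=[] Q1=[P2,P4] Q2=[P1]
t=22-28: P2@Q1 runs 6, rem=6, quantum used, demote→Q2. Q0=[] Q1=[P4] Q2=[P1,P2]
t=28-32: P4@Q1 runs 4, rem=0, completes. Q0=[] Q1=[] Q2=[P1,P2]
t=32-37: P1@Q2 runs 5, rem=0, completes. Q0=[] Q1=[] Q2=[P2]
t=37-43: P2@Q2 runs 6, rem=0, completes. Q0=[] Q1=[] Q2=[]

Answer: P3,P4,P1,P2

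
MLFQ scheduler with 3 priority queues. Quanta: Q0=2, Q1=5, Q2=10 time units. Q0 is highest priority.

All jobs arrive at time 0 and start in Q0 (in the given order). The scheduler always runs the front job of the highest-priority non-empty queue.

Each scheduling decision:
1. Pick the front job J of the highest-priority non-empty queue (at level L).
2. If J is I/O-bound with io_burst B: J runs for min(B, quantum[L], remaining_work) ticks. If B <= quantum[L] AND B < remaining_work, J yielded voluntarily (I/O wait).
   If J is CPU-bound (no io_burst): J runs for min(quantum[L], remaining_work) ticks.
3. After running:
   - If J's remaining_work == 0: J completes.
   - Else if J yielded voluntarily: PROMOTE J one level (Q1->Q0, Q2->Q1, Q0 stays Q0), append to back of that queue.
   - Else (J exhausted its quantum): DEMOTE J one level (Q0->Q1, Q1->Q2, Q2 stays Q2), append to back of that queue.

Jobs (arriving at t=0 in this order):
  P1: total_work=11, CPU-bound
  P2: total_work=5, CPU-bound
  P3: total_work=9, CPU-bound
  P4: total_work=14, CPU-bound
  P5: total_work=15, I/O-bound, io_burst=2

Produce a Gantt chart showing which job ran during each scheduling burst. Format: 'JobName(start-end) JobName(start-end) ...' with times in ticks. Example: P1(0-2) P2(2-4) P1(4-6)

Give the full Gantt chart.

t=0-2: P1@Q0 runs 2, rem=9, quantum used, demote→Q1. Q0=[P2,P3,P4,P5] Q1=[P1] Q2=[]
t=2-4: P2@Q0 runs 2, rem=3, quantum used, demote→Q1. Q0=[P3,P4,P5] Q1=[P1,P2] Q2=[]
t=4-6: P3@Q0 runs 2, rem=7, quantum used, demote→Q1. Q0=[P4,P5] Q1=[P1,P2,P3] Q2=[]
t=6-8: P4@Q0 runs 2, rem=12, quantum used, demote→Q1. Q0=[P5] Q1=[P1,P2,P3,P4] Q2=[]
t=8-10: P5@Q0 runs 2, rem=13, I/O yield, promote→Q0. Q0=[P5] Q1=[P1,P2,P3,P4] Q2=[]
t=10-12: P5@Q0 runs 2, rem=11, I/O yield, promote→Q0. Q0=[P5] Q1=[P1,P2,P3,P4] Q2=[]
t=12-14: P5@Q0 runs 2, rem=9, I/O yield, promote→Q0. Q0=[P5] Q1=[P1,P2,P3,P4] Q2=[]
t=14-16: P5@Q0 runs 2, rem=7, I/O yield, promote→Q0. Q0=[P5] Q1=[P1,P2,P3,P4] Q2=[]
t=16-18: P5@Q0 runs 2, rem=5, I/O yield, promote→Q0. Q0=[P5] Q1=[P1,P2,P3,P4] Q2=[]
t=18-20: P5@Q0 runs 2, rem=3, I/O yield, promote→Q0. Q0=[P5] Q1=[P1,P2,P3,P4] Q2=[]
t=20-22: P5@Q0 runs 2, rem=1, I/O yield, promote→Q0. Q0=[P5] Q1=[P1,P2,P3,P4] Q2=[]
t=22-23: P5@Q0 runs 1, rem=0, completes. Q0=[] Q1=[P1,P2,P3,P4] Q2=[]
t=23-28: P1@Q1 runs 5, rem=4, quantum used, demote→Q2. Q0=[] Q1=[P2,P3,P4] Q2=[P1]
t=28-31: P2@Q1 runs 3, rem=0, completes. Q0=[] Q1=[P3,P4] Q2=[P1]
t=31-36: P3@Q1 runs 5, rem=2, quantum used, demote→Q2. Q0=[] Q1=[P4] Q2=[P1,P3]
t=36-41: P4@Q1 runs 5, rem=7, quantum used, demote→Q2. Q0=[] Q1=[] Q2=[P1,P3,P4]
t=41-45: P1@Q2 runs 4, rem=0, completes. Q0=[] Q1=[] Q2=[P3,P4]
t=45-47: P3@Q2 runs 2, rem=0, completes. Q0=[] Q1=[] Q2=[P4]
t=47-54: P4@Q2 runs 7, rem=0, completes. Q0=[] Q1=[] Q2=[]

Answer: P1(0-2) P2(2-4) P3(4-6) P4(6-8) P5(8-10) P5(10-12) P5(12-14) P5(14-16) P5(16-18) P5(18-20) P5(20-22) P5(22-23) P1(23-28) P2(28-31) P3(31-36) P4(36-41) P1(41-45) P3(45-47) P4(47-54)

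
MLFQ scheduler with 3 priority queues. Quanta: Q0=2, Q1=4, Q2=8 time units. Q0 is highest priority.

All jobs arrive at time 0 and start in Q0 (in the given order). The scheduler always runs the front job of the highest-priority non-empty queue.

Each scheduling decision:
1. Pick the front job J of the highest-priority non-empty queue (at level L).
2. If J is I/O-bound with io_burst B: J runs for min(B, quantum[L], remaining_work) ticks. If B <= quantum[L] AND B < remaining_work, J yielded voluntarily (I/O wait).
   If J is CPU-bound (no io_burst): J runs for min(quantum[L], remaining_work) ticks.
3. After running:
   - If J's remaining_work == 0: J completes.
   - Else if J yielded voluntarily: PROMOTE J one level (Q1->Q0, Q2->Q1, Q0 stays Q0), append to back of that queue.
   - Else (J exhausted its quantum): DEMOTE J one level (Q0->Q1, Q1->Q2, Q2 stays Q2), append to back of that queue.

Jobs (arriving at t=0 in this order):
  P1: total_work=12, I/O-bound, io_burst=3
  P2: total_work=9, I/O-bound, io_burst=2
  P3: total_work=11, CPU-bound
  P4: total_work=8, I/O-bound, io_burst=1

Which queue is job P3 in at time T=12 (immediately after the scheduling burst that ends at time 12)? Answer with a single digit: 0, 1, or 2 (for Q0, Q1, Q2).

Answer: 1

Derivation:
t=0-2: P1@Q0 runs 2, rem=10, quantum used, demote→Q1. Q0=[P2,P3,P4] Q1=[P1] Q2=[]
t=2-4: P2@Q0 runs 2, rem=7, I/O yield, promote→Q0. Q0=[P3,P4,P2] Q1=[P1] Q2=[]
t=4-6: P3@Q0 runs 2, rem=9, quantum used, demote→Q1. Q0=[P4,P2] Q1=[P1,P3] Q2=[]
t=6-7: P4@Q0 runs 1, rem=7, I/O yield, promote→Q0. Q0=[P2,P4] Q1=[P1,P3] Q2=[]
t=7-9: P2@Q0 runs 2, rem=5, I/O yield, promote→Q0. Q0=[P4,P2] Q1=[P1,P3] Q2=[]
t=9-10: P4@Q0 runs 1, rem=6, I/O yield, promote→Q0. Q0=[P2,P4] Q1=[P1,P3] Q2=[]
t=10-12: P2@Q0 runs 2, rem=3, I/O yield, promote→Q0. Q0=[P4,P2] Q1=[P1,P3] Q2=[]
t=12-13: P4@Q0 runs 1, rem=5, I/O yield, promote→Q0. Q0=[P2,P4] Q1=[P1,P3] Q2=[]
t=13-15: P2@Q0 runs 2, rem=1, I/O yield, promote→Q0. Q0=[P4,P2] Q1=[P1,P3] Q2=[]
t=15-16: P4@Q0 runs 1, rem=4, I/O yield, promote→Q0. Q0=[P2,P4] Q1=[P1,P3] Q2=[]
t=16-17: P2@Q0 runs 1, rem=0, completes. Q0=[P4] Q1=[P1,P3] Q2=[]
t=17-18: P4@Q0 runs 1, rem=3, I/O yield, promote→Q0. Q0=[P4] Q1=[P1,P3] Q2=[]
t=18-19: P4@Q0 runs 1, rem=2, I/O yield, promote→Q0. Q0=[P4] Q1=[P1,P3] Q2=[]
t=19-20: P4@Q0 runs 1, rem=1, I/O yield, promote→Q0. Q0=[P4] Q1=[P1,P3] Q2=[]
t=20-21: P4@Q0 runs 1, rem=0, completes. Q0=[] Q1=[P1,P3] Q2=[]
t=21-24: P1@Q1 runs 3, rem=7, I/O yield, promote→Q0. Q0=[P1] Q1=[P3] Q2=[]
t=24-26: P1@Q0 runs 2, rem=5, quantum used, demote→Q1. Q0=[] Q1=[P3,P1] Q2=[]
t=26-30: P3@Q1 runs 4, rem=5, quantum used, demote→Q2. Q0=[] Q1=[P1] Q2=[P3]
t=30-33: P1@Q1 runs 3, rem=2, I/O yield, promote→Q0. Q0=[P1] Q1=[] Q2=[P3]
t=33-35: P1@Q0 runs 2, rem=0, completes. Q0=[] Q1=[] Q2=[P3]
t=35-40: P3@Q2 runs 5, rem=0, completes. Q0=[] Q1=[] Q2=[]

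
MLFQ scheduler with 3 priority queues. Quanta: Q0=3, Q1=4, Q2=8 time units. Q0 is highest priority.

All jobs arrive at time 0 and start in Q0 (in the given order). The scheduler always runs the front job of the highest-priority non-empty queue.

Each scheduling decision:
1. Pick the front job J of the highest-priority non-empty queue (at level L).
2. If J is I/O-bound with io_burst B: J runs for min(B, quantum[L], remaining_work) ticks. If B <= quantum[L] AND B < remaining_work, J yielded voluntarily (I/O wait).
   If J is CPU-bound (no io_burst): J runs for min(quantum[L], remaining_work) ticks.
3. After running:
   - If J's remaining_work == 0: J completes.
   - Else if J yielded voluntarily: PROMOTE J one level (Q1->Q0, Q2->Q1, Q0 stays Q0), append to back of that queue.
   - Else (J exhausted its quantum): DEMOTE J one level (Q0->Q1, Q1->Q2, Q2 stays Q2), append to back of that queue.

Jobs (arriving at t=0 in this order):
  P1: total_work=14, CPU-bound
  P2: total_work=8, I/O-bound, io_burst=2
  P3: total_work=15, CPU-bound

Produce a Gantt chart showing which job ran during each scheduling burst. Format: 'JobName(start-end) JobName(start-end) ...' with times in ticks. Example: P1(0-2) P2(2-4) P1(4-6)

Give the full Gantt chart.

t=0-3: P1@Q0 runs 3, rem=11, quantum used, demote→Q1. Q0=[P2,P3] Q1=[P1] Q2=[]
t=3-5: P2@Q0 runs 2, rem=6, I/O yield, promote→Q0. Q0=[P3,P2] Q1=[P1] Q2=[]
t=5-8: P3@Q0 runs 3, rem=12, quantum used, demote→Q1. Q0=[P2] Q1=[P1,P3] Q2=[]
t=8-10: P2@Q0 runs 2, rem=4, I/O yield, promote→Q0. Q0=[P2] Q1=[P1,P3] Q2=[]
t=10-12: P2@Q0 runs 2, rem=2, I/O yield, promote→Q0. Q0=[P2] Q1=[P1,P3] Q2=[]
t=12-14: P2@Q0 runs 2, rem=0, completes. Q0=[] Q1=[P1,P3] Q2=[]
t=14-18: P1@Q1 runs 4, rem=7, quantum used, demote→Q2. Q0=[] Q1=[P3] Q2=[P1]
t=18-22: P3@Q1 runs 4, rem=8, quantum used, demote→Q2. Q0=[] Q1=[] Q2=[P1,P3]
t=22-29: P1@Q2 runs 7, rem=0, completes. Q0=[] Q1=[] Q2=[P3]
t=29-37: P3@Q2 runs 8, rem=0, completes. Q0=[] Q1=[] Q2=[]

Answer: P1(0-3) P2(3-5) P3(5-8) P2(8-10) P2(10-12) P2(12-14) P1(14-18) P3(18-22) P1(22-29) P3(29-37)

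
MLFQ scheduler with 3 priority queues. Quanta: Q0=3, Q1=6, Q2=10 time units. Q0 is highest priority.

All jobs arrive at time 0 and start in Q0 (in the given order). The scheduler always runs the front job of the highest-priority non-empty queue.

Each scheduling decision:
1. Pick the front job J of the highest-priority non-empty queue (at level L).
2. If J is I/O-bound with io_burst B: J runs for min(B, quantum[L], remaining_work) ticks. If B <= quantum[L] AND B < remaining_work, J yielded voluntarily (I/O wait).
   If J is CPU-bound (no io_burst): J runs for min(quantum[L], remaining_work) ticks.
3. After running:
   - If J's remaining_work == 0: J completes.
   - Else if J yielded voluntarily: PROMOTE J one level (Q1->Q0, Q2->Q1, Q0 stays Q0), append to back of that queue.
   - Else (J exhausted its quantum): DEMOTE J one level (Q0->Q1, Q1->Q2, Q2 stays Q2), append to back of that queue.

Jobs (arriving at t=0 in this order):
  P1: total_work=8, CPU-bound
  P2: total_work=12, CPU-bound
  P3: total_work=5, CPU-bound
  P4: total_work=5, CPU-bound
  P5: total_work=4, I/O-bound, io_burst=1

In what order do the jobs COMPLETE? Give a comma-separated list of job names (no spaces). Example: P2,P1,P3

t=0-3: P1@Q0 runs 3, rem=5, quantum used, demote→Q1. Q0=[P2,P3,P4,P5] Q1=[P1] Q2=[]
t=3-6: P2@Q0 runs 3, rem=9, quantum used, demote→Q1. Q0=[P3,P4,P5] Q1=[P1,P2] Q2=[]
t=6-9: P3@Q0 runs 3, rem=2, quantum used, demote→Q1. Q0=[P4,P5] Q1=[P1,P2,P3] Q2=[]
t=9-12: P4@Q0 runs 3, rem=2, quantum used, demote→Q1. Q0=[P5] Q1=[P1,P2,P3,P4] Q2=[]
t=12-13: P5@Q0 runs 1, rem=3, I/O yield, promote→Q0. Q0=[P5] Q1=[P1,P2,P3,P4] Q2=[]
t=13-14: P5@Q0 runs 1, rem=2, I/O yield, promote→Q0. Q0=[P5] Q1=[P1,P2,P3,P4] Q2=[]
t=14-15: P5@Q0 runs 1, rem=1, I/O yield, promote→Q0. Q0=[P5] Q1=[P1,P2,P3,P4] Q2=[]
t=15-16: P5@Q0 runs 1, rem=0, completes. Q0=[] Q1=[P1,P2,P3,P4] Q2=[]
t=16-21: P1@Q1 runs 5, rem=0, completes. Q0=[] Q1=[P2,P3,P4] Q2=[]
t=21-27: P2@Q1 runs 6, rem=3, quantum used, demote→Q2. Q0=[] Q1=[P3,P4] Q2=[P2]
t=27-29: P3@Q1 runs 2, rem=0, completes. Q0=[] Q1=[P4] Q2=[P2]
t=29-31: P4@Q1 runs 2, rem=0, completes. Q0=[] Q1=[] Q2=[P2]
t=31-34: P2@Q2 runs 3, rem=0, completes. Q0=[] Q1=[] Q2=[]

Answer: P5,P1,P3,P4,P2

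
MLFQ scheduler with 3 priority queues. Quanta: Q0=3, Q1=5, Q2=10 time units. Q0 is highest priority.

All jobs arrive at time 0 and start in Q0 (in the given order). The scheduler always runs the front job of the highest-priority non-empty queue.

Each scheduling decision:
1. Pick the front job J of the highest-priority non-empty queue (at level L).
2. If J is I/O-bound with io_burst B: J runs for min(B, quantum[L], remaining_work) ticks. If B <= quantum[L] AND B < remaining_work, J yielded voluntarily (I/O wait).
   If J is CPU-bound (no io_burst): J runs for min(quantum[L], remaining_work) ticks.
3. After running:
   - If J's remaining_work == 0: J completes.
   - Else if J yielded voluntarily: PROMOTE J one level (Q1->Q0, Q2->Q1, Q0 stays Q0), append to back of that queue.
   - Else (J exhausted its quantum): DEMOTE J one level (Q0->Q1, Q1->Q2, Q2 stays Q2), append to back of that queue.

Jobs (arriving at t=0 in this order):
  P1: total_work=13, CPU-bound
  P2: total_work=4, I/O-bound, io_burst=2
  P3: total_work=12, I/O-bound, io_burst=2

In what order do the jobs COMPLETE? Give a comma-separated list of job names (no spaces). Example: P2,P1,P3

Answer: P2,P3,P1

Derivation:
t=0-3: P1@Q0 runs 3, rem=10, quantum used, demote→Q1. Q0=[P2,P3] Q1=[P1] Q2=[]
t=3-5: P2@Q0 runs 2, rem=2, I/O yield, promote→Q0. Q0=[P3,P2] Q1=[P1] Q2=[]
t=5-7: P3@Q0 runs 2, rem=10, I/O yield, promote→Q0. Q0=[P2,P3] Q1=[P1] Q2=[]
t=7-9: P2@Q0 runs 2, rem=0, completes. Q0=[P3] Q1=[P1] Q2=[]
t=9-11: P3@Q0 runs 2, rem=8, I/O yield, promote→Q0. Q0=[P3] Q1=[P1] Q2=[]
t=11-13: P3@Q0 runs 2, rem=6, I/O yield, promote→Q0. Q0=[P3] Q1=[P1] Q2=[]
t=13-15: P3@Q0 runs 2, rem=4, I/O yield, promote→Q0. Q0=[P3] Q1=[P1] Q2=[]
t=15-17: P3@Q0 runs 2, rem=2, I/O yield, promote→Q0. Q0=[P3] Q1=[P1] Q2=[]
t=17-19: P3@Q0 runs 2, rem=0, completes. Q0=[] Q1=[P1] Q2=[]
t=19-24: P1@Q1 runs 5, rem=5, quantum used, demote→Q2. Q0=[] Q1=[] Q2=[P1]
t=24-29: P1@Q2 runs 5, rem=0, completes. Q0=[] Q1=[] Q2=[]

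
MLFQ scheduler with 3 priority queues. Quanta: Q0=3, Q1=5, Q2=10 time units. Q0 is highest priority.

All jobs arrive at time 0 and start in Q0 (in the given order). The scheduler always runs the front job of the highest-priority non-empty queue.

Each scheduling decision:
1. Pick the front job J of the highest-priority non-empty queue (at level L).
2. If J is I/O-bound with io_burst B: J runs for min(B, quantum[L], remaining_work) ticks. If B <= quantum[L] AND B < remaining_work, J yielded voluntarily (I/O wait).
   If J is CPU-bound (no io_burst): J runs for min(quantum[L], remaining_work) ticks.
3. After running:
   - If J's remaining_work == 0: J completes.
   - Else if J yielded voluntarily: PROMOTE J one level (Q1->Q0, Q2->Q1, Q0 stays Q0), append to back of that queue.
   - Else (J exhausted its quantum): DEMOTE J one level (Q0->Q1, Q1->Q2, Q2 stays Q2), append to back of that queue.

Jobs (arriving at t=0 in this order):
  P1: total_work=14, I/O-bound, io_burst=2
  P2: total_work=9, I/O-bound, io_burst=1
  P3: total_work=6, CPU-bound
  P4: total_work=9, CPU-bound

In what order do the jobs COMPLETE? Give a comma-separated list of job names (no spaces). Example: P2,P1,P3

Answer: P1,P2,P3,P4

Derivation:
t=0-2: P1@Q0 runs 2, rem=12, I/O yield, promote→Q0. Q0=[P2,P3,P4,P1] Q1=[] Q2=[]
t=2-3: P2@Q0 runs 1, rem=8, I/O yield, promote→Q0. Q0=[P3,P4,P1,P2] Q1=[] Q2=[]
t=3-6: P3@Q0 runs 3, rem=3, quantum used, demote→Q1. Q0=[P4,P1,P2] Q1=[P3] Q2=[]
t=6-9: P4@Q0 runs 3, rem=6, quantum used, demote→Q1. Q0=[P1,P2] Q1=[P3,P4] Q2=[]
t=9-11: P1@Q0 runs 2, rem=10, I/O yield, promote→Q0. Q0=[P2,P1] Q1=[P3,P4] Q2=[]
t=11-12: P2@Q0 runs 1, rem=7, I/O yield, promote→Q0. Q0=[P1,P2] Q1=[P3,P4] Q2=[]
t=12-14: P1@Q0 runs 2, rem=8, I/O yield, promote→Q0. Q0=[P2,P1] Q1=[P3,P4] Q2=[]
t=14-15: P2@Q0 runs 1, rem=6, I/O yield, promote→Q0. Q0=[P1,P2] Q1=[P3,P4] Q2=[]
t=15-17: P1@Q0 runs 2, rem=6, I/O yield, promote→Q0. Q0=[P2,P1] Q1=[P3,P4] Q2=[]
t=17-18: P2@Q0 runs 1, rem=5, I/O yield, promote→Q0. Q0=[P1,P2] Q1=[P3,P4] Q2=[]
t=18-20: P1@Q0 runs 2, rem=4, I/O yield, promote→Q0. Q0=[P2,P1] Q1=[P3,P4] Q2=[]
t=20-21: P2@Q0 runs 1, rem=4, I/O yield, promote→Q0. Q0=[P1,P2] Q1=[P3,P4] Q2=[]
t=21-23: P1@Q0 runs 2, rem=2, I/O yield, promote→Q0. Q0=[P2,P1] Q1=[P3,P4] Q2=[]
t=23-24: P2@Q0 runs 1, rem=3, I/O yield, promote→Q0. Q0=[P1,P2] Q1=[P3,P4] Q2=[]
t=24-26: P1@Q0 runs 2, rem=0, completes. Q0=[P2] Q1=[P3,P4] Q2=[]
t=26-27: P2@Q0 runs 1, rem=2, I/O yield, promote→Q0. Q0=[P2] Q1=[P3,P4] Q2=[]
t=27-28: P2@Q0 runs 1, rem=1, I/O yield, promote→Q0. Q0=[P2] Q1=[P3,P4] Q2=[]
t=28-29: P2@Q0 runs 1, rem=0, completes. Q0=[] Q1=[P3,P4] Q2=[]
t=29-32: P3@Q1 runs 3, rem=0, completes. Q0=[] Q1=[P4] Q2=[]
t=32-37: P4@Q1 runs 5, rem=1, quantum used, demote→Q2. Q0=[] Q1=[] Q2=[P4]
t=37-38: P4@Q2 runs 1, rem=0, completes. Q0=[] Q1=[] Q2=[]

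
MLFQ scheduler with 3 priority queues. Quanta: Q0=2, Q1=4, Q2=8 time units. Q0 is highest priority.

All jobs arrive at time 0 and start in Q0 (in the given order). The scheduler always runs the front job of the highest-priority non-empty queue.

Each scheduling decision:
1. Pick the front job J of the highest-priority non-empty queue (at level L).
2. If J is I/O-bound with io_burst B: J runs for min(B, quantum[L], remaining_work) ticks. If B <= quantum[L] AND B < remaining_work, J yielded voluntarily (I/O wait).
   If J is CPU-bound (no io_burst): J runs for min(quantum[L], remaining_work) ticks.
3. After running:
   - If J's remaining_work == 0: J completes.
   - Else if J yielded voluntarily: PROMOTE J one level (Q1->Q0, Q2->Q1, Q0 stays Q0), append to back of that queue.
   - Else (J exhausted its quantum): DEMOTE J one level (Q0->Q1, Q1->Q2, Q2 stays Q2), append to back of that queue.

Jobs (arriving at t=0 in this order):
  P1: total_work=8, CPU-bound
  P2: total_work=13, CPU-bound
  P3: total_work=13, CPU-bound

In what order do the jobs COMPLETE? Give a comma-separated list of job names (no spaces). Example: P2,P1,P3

Answer: P1,P2,P3

Derivation:
t=0-2: P1@Q0 runs 2, rem=6, quantum used, demote→Q1. Q0=[P2,P3] Q1=[P1] Q2=[]
t=2-4: P2@Q0 runs 2, rem=11, quantum used, demote→Q1. Q0=[P3] Q1=[P1,P2] Q2=[]
t=4-6: P3@Q0 runs 2, rem=11, quantum used, demote→Q1. Q0=[] Q1=[P1,P2,P3] Q2=[]
t=6-10: P1@Q1 runs 4, rem=2, quantum used, demote→Q2. Q0=[] Q1=[P2,P3] Q2=[P1]
t=10-14: P2@Q1 runs 4, rem=7, quantum used, demote→Q2. Q0=[] Q1=[P3] Q2=[P1,P2]
t=14-18: P3@Q1 runs 4, rem=7, quantum used, demote→Q2. Q0=[] Q1=[] Q2=[P1,P2,P3]
t=18-20: P1@Q2 runs 2, rem=0, completes. Q0=[] Q1=[] Q2=[P2,P3]
t=20-27: P2@Q2 runs 7, rem=0, completes. Q0=[] Q1=[] Q2=[P3]
t=27-34: P3@Q2 runs 7, rem=0, completes. Q0=[] Q1=[] Q2=[]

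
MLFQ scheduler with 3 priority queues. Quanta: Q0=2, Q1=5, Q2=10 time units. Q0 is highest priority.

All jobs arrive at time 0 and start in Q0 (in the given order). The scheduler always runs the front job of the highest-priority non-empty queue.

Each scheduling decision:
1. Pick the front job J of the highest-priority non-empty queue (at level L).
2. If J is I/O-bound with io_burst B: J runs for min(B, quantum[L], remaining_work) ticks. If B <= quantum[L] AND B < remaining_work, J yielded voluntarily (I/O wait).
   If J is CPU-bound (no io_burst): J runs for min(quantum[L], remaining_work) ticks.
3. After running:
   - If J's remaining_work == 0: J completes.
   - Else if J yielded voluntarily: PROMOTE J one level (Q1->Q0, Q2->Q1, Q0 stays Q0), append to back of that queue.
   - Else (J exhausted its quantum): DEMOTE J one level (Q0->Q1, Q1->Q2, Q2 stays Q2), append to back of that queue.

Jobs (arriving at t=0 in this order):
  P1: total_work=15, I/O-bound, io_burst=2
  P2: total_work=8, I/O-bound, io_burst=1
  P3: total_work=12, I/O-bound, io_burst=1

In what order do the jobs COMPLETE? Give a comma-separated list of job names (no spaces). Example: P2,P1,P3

Answer: P1,P2,P3

Derivation:
t=0-2: P1@Q0 runs 2, rem=13, I/O yield, promote→Q0. Q0=[P2,P3,P1] Q1=[] Q2=[]
t=2-3: P2@Q0 runs 1, rem=7, I/O yield, promote→Q0. Q0=[P3,P1,P2] Q1=[] Q2=[]
t=3-4: P3@Q0 runs 1, rem=11, I/O yield, promote→Q0. Q0=[P1,P2,P3] Q1=[] Q2=[]
t=4-6: P1@Q0 runs 2, rem=11, I/O yield, promote→Q0. Q0=[P2,P3,P1] Q1=[] Q2=[]
t=6-7: P2@Q0 runs 1, rem=6, I/O yield, promote→Q0. Q0=[P3,P1,P2] Q1=[] Q2=[]
t=7-8: P3@Q0 runs 1, rem=10, I/O yield, promote→Q0. Q0=[P1,P2,P3] Q1=[] Q2=[]
t=8-10: P1@Q0 runs 2, rem=9, I/O yield, promote→Q0. Q0=[P2,P3,P1] Q1=[] Q2=[]
t=10-11: P2@Q0 runs 1, rem=5, I/O yield, promote→Q0. Q0=[P3,P1,P2] Q1=[] Q2=[]
t=11-12: P3@Q0 runs 1, rem=9, I/O yield, promote→Q0. Q0=[P1,P2,P3] Q1=[] Q2=[]
t=12-14: P1@Q0 runs 2, rem=7, I/O yield, promote→Q0. Q0=[P2,P3,P1] Q1=[] Q2=[]
t=14-15: P2@Q0 runs 1, rem=4, I/O yield, promote→Q0. Q0=[P3,P1,P2] Q1=[] Q2=[]
t=15-16: P3@Q0 runs 1, rem=8, I/O yield, promote→Q0. Q0=[P1,P2,P3] Q1=[] Q2=[]
t=16-18: P1@Q0 runs 2, rem=5, I/O yield, promote→Q0. Q0=[P2,P3,P1] Q1=[] Q2=[]
t=18-19: P2@Q0 runs 1, rem=3, I/O yield, promote→Q0. Q0=[P3,P1,P2] Q1=[] Q2=[]
t=19-20: P3@Q0 runs 1, rem=7, I/O yield, promote→Q0. Q0=[P1,P2,P3] Q1=[] Q2=[]
t=20-22: P1@Q0 runs 2, rem=3, I/O yield, promote→Q0. Q0=[P2,P3,P1] Q1=[] Q2=[]
t=22-23: P2@Q0 runs 1, rem=2, I/O yield, promote→Q0. Q0=[P3,P1,P2] Q1=[] Q2=[]
t=23-24: P3@Q0 runs 1, rem=6, I/O yield, promote→Q0. Q0=[P1,P2,P3] Q1=[] Q2=[]
t=24-26: P1@Q0 runs 2, rem=1, I/O yield, promote→Q0. Q0=[P2,P3,P1] Q1=[] Q2=[]
t=26-27: P2@Q0 runs 1, rem=1, I/O yield, promote→Q0. Q0=[P3,P1,P2] Q1=[] Q2=[]
t=27-28: P3@Q0 runs 1, rem=5, I/O yield, promote→Q0. Q0=[P1,P2,P3] Q1=[] Q2=[]
t=28-29: P1@Q0 runs 1, rem=0, completes. Q0=[P2,P3] Q1=[] Q2=[]
t=29-30: P2@Q0 runs 1, rem=0, completes. Q0=[P3] Q1=[] Q2=[]
t=30-31: P3@Q0 runs 1, rem=4, I/O yield, promote→Q0. Q0=[P3] Q1=[] Q2=[]
t=31-32: P3@Q0 runs 1, rem=3, I/O yield, promote→Q0. Q0=[P3] Q1=[] Q2=[]
t=32-33: P3@Q0 runs 1, rem=2, I/O yield, promote→Q0. Q0=[P3] Q1=[] Q2=[]
t=33-34: P3@Q0 runs 1, rem=1, I/O yield, promote→Q0. Q0=[P3] Q1=[] Q2=[]
t=34-35: P3@Q0 runs 1, rem=0, completes. Q0=[] Q1=[] Q2=[]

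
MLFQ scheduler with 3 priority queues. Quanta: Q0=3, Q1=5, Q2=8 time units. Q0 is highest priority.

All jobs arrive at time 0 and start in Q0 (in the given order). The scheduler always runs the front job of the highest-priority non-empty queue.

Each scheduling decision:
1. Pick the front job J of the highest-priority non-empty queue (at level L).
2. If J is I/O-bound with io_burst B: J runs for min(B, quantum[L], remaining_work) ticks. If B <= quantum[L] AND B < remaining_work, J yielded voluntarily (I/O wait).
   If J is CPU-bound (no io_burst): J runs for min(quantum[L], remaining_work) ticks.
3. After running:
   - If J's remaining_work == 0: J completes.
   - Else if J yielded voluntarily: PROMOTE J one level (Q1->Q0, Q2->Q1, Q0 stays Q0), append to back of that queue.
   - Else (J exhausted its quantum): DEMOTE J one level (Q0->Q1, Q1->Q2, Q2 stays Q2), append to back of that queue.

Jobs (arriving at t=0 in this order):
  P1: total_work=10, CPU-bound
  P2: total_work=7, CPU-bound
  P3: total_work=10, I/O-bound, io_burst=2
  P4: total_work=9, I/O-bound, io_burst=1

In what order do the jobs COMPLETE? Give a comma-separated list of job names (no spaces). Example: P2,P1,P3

t=0-3: P1@Q0 runs 3, rem=7, quantum used, demote→Q1. Q0=[P2,P3,P4] Q1=[P1] Q2=[]
t=3-6: P2@Q0 runs 3, rem=4, quantum used, demote→Q1. Q0=[P3,P4] Q1=[P1,P2] Q2=[]
t=6-8: P3@Q0 runs 2, rem=8, I/O yield, promote→Q0. Q0=[P4,P3] Q1=[P1,P2] Q2=[]
t=8-9: P4@Q0 runs 1, rem=8, I/O yield, promote→Q0. Q0=[P3,P4] Q1=[P1,P2] Q2=[]
t=9-11: P3@Q0 runs 2, rem=6, I/O yield, promote→Q0. Q0=[P4,P3] Q1=[P1,P2] Q2=[]
t=11-12: P4@Q0 runs 1, rem=7, I/O yield, promote→Q0. Q0=[P3,P4] Q1=[P1,P2] Q2=[]
t=12-14: P3@Q0 runs 2, rem=4, I/O yield, promote→Q0. Q0=[P4,P3] Q1=[P1,P2] Q2=[]
t=14-15: P4@Q0 runs 1, rem=6, I/O yield, promote→Q0. Q0=[P3,P4] Q1=[P1,P2] Q2=[]
t=15-17: P3@Q0 runs 2, rem=2, I/O yield, promote→Q0. Q0=[P4,P3] Q1=[P1,P2] Q2=[]
t=17-18: P4@Q0 runs 1, rem=5, I/O yield, promote→Q0. Q0=[P3,P4] Q1=[P1,P2] Q2=[]
t=18-20: P3@Q0 runs 2, rem=0, completes. Q0=[P4] Q1=[P1,P2] Q2=[]
t=20-21: P4@Q0 runs 1, rem=4, I/O yield, promote→Q0. Q0=[P4] Q1=[P1,P2] Q2=[]
t=21-22: P4@Q0 runs 1, rem=3, I/O yield, promote→Q0. Q0=[P4] Q1=[P1,P2] Q2=[]
t=22-23: P4@Q0 runs 1, rem=2, I/O yield, promote→Q0. Q0=[P4] Q1=[P1,P2] Q2=[]
t=23-24: P4@Q0 runs 1, rem=1, I/O yield, promote→Q0. Q0=[P4] Q1=[P1,P2] Q2=[]
t=24-25: P4@Q0 runs 1, rem=0, completes. Q0=[] Q1=[P1,P2] Q2=[]
t=25-30: P1@Q1 runs 5, rem=2, quantum used, demote→Q2. Q0=[] Q1=[P2] Q2=[P1]
t=30-34: P2@Q1 runs 4, rem=0, completes. Q0=[] Q1=[] Q2=[P1]
t=34-36: P1@Q2 runs 2, rem=0, completes. Q0=[] Q1=[] Q2=[]

Answer: P3,P4,P2,P1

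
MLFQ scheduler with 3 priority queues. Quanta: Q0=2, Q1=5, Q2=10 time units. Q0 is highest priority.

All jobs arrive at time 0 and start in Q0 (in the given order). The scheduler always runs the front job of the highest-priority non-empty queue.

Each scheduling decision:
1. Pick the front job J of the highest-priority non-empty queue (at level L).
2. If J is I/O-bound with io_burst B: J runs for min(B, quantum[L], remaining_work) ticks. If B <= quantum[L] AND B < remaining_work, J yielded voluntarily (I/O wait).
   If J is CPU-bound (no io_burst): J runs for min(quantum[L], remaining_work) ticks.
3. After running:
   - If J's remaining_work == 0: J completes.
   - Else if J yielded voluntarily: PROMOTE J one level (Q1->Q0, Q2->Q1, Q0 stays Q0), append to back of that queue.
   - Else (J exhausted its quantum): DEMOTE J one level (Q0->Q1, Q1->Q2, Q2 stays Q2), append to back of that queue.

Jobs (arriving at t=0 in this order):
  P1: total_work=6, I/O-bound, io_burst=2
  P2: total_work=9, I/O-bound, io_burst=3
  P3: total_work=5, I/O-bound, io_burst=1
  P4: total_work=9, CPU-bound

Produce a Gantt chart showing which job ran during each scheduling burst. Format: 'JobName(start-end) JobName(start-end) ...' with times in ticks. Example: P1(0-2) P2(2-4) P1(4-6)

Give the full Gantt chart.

t=0-2: P1@Q0 runs 2, rem=4, I/O yield, promote→Q0. Q0=[P2,P3,P4,P1] Q1=[] Q2=[]
t=2-4: P2@Q0 runs 2, rem=7, quantum used, demote→Q1. Q0=[P3,P4,P1] Q1=[P2] Q2=[]
t=4-5: P3@Q0 runs 1, rem=4, I/O yield, promote→Q0. Q0=[P4,P1,P3] Q1=[P2] Q2=[]
t=5-7: P4@Q0 runs 2, rem=7, quantum used, demote→Q1. Q0=[P1,P3] Q1=[P2,P4] Q2=[]
t=7-9: P1@Q0 runs 2, rem=2, I/O yield, promote→Q0. Q0=[P3,P1] Q1=[P2,P4] Q2=[]
t=9-10: P3@Q0 runs 1, rem=3, I/O yield, promote→Q0. Q0=[P1,P3] Q1=[P2,P4] Q2=[]
t=10-12: P1@Q0 runs 2, rem=0, completes. Q0=[P3] Q1=[P2,P4] Q2=[]
t=12-13: P3@Q0 runs 1, rem=2, I/O yield, promote→Q0. Q0=[P3] Q1=[P2,P4] Q2=[]
t=13-14: P3@Q0 runs 1, rem=1, I/O yield, promote→Q0. Q0=[P3] Q1=[P2,P4] Q2=[]
t=14-15: P3@Q0 runs 1, rem=0, completes. Q0=[] Q1=[P2,P4] Q2=[]
t=15-18: P2@Q1 runs 3, rem=4, I/O yield, promote→Q0. Q0=[P2] Q1=[P4] Q2=[]
t=18-20: P2@Q0 runs 2, rem=2, quantum used, demote→Q1. Q0=[] Q1=[P4,P2] Q2=[]
t=20-25: P4@Q1 runs 5, rem=2, quantum used, demote→Q2. Q0=[] Q1=[P2] Q2=[P4]
t=25-27: P2@Q1 runs 2, rem=0, completes. Q0=[] Q1=[] Q2=[P4]
t=27-29: P4@Q2 runs 2, rem=0, completes. Q0=[] Q1=[] Q2=[]

Answer: P1(0-2) P2(2-4) P3(4-5) P4(5-7) P1(7-9) P3(9-10) P1(10-12) P3(12-13) P3(13-14) P3(14-15) P2(15-18) P2(18-20) P4(20-25) P2(25-27) P4(27-29)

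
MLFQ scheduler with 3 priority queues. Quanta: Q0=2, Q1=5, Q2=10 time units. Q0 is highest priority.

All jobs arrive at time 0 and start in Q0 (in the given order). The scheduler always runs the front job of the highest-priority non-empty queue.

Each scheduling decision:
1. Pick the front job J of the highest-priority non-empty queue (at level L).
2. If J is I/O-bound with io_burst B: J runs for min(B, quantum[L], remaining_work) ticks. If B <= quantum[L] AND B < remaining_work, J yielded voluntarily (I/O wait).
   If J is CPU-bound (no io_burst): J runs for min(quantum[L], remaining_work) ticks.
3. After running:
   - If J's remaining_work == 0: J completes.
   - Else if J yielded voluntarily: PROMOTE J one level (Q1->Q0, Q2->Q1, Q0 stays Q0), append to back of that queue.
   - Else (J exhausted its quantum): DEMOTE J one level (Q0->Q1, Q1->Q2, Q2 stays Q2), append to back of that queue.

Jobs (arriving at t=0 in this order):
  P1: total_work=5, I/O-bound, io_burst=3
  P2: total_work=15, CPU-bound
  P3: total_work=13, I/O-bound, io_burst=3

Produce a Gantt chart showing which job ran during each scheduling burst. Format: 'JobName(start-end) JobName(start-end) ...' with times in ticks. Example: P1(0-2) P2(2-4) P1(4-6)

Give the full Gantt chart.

t=0-2: P1@Q0 runs 2, rem=3, quantum used, demote→Q1. Q0=[P2,P3] Q1=[P1] Q2=[]
t=2-4: P2@Q0 runs 2, rem=13, quantum used, demote→Q1. Q0=[P3] Q1=[P1,P2] Q2=[]
t=4-6: P3@Q0 runs 2, rem=11, quantum used, demote→Q1. Q0=[] Q1=[P1,P2,P3] Q2=[]
t=6-9: P1@Q1 runs 3, rem=0, completes. Q0=[] Q1=[P2,P3] Q2=[]
t=9-14: P2@Q1 runs 5, rem=8, quantum used, demote→Q2. Q0=[] Q1=[P3] Q2=[P2]
t=14-17: P3@Q1 runs 3, rem=8, I/O yield, promote→Q0. Q0=[P3] Q1=[] Q2=[P2]
t=17-19: P3@Q0 runs 2, rem=6, quantum used, demote→Q1. Q0=[] Q1=[P3] Q2=[P2]
t=19-22: P3@Q1 runs 3, rem=3, I/O yield, promote→Q0. Q0=[P3] Q1=[] Q2=[P2]
t=22-24: P3@Q0 runs 2, rem=1, quantum used, demote→Q1. Q0=[] Q1=[P3] Q2=[P2]
t=24-25: P3@Q1 runs 1, rem=0, completes. Q0=[] Q1=[] Q2=[P2]
t=25-33: P2@Q2 runs 8, rem=0, completes. Q0=[] Q1=[] Q2=[]

Answer: P1(0-2) P2(2-4) P3(4-6) P1(6-9) P2(9-14) P3(14-17) P3(17-19) P3(19-22) P3(22-24) P3(24-25) P2(25-33)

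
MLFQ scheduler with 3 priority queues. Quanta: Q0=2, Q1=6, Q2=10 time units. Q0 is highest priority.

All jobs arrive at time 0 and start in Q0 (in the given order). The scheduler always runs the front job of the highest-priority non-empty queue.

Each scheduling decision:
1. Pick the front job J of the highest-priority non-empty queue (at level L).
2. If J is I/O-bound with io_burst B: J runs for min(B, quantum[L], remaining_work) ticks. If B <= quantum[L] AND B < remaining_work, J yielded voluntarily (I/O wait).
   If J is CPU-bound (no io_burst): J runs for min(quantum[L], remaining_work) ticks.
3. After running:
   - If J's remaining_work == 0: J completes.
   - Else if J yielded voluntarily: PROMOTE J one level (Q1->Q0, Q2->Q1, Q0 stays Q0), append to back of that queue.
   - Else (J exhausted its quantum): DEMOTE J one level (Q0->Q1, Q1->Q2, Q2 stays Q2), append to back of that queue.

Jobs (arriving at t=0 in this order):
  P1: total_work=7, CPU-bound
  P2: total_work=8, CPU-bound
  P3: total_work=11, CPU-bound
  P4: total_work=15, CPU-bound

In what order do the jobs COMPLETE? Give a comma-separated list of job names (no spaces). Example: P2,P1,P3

Answer: P1,P2,P3,P4

Derivation:
t=0-2: P1@Q0 runs 2, rem=5, quantum used, demote→Q1. Q0=[P2,P3,P4] Q1=[P1] Q2=[]
t=2-4: P2@Q0 runs 2, rem=6, quantum used, demote→Q1. Q0=[P3,P4] Q1=[P1,P2] Q2=[]
t=4-6: P3@Q0 runs 2, rem=9, quantum used, demote→Q1. Q0=[P4] Q1=[P1,P2,P3] Q2=[]
t=6-8: P4@Q0 runs 2, rem=13, quantum used, demote→Q1. Q0=[] Q1=[P1,P2,P3,P4] Q2=[]
t=8-13: P1@Q1 runs 5, rem=0, completes. Q0=[] Q1=[P2,P3,P4] Q2=[]
t=13-19: P2@Q1 runs 6, rem=0, completes. Q0=[] Q1=[P3,P4] Q2=[]
t=19-25: P3@Q1 runs 6, rem=3, quantum used, demote→Q2. Q0=[] Q1=[P4] Q2=[P3]
t=25-31: P4@Q1 runs 6, rem=7, quantum used, demote→Q2. Q0=[] Q1=[] Q2=[P3,P4]
t=31-34: P3@Q2 runs 3, rem=0, completes. Q0=[] Q1=[] Q2=[P4]
t=34-41: P4@Q2 runs 7, rem=0, completes. Q0=[] Q1=[] Q2=[]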